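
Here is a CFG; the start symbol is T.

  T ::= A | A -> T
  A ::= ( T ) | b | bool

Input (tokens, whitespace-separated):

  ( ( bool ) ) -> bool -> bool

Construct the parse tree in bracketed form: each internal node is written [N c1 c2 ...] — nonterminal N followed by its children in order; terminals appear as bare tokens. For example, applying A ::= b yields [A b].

[T [A ( [T [A ( [T [A bool]] )]] )] -> [T [A bool] -> [T [A bool]]]]

T
A -> T
( T ) -> T
( A ) -> T
( ( T ) ) -> T
( ( A ) ) -> T
( ( bool ) ) -> T
( ( bool ) ) -> A -> T
( ( bool ) ) -> bool -> T
( ( bool ) ) -> bool -> A
( ( bool ) ) -> bool -> bool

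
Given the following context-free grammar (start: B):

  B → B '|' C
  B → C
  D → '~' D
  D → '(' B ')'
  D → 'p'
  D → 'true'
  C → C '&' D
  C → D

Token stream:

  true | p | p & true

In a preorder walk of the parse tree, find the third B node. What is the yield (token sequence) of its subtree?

true

[B [B [B [C [D true]]] | [C [D p]]] | [C [C [D p]] & [D true]]]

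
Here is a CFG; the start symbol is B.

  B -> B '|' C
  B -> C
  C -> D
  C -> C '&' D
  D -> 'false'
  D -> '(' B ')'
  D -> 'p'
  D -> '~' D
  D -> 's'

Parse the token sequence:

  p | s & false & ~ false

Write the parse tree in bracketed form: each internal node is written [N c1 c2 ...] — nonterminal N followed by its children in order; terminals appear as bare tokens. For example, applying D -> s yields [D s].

B
B | C
C | C
D | C
p | C
p | C & D
p | C & D & D
p | D & D & D
p | s & D & D
p | s & false & D
p | s & false & ~ D
p | s & false & ~ false

[B [B [C [D p]]] | [C [C [C [D s]] & [D false]] & [D ~ [D false]]]]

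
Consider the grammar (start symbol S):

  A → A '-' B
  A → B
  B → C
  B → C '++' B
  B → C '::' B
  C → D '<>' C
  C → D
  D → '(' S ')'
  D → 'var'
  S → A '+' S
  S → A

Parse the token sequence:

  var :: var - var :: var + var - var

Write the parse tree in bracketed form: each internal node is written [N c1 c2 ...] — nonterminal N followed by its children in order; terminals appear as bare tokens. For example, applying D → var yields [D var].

[S [A [A [B [C [D var]] :: [B [C [D var]]]]] - [B [C [D var]] :: [B [C [D var]]]]] + [S [A [A [B [C [D var]]]] - [B [C [D var]]]]]]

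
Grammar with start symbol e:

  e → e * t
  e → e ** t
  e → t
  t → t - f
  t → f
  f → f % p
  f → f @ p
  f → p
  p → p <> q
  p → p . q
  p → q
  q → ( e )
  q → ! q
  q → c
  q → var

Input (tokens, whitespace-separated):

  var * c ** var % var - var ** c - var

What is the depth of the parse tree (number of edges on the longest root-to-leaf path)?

[e [e [e [e [t [f [p [q var]]]]] * [t [f [p [q c]]]]] ** [t [t [f [f [p [q var]]] % [p [q var]]]] - [f [p [q var]]]]] ** [t [t [f [p [q c]]]] - [f [p [q var]]]]]

8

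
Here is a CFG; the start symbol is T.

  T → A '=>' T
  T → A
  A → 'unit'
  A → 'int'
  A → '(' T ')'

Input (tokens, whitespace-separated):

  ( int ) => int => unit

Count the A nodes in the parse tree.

[T [A ( [T [A int]] )] => [T [A int] => [T [A unit]]]]

4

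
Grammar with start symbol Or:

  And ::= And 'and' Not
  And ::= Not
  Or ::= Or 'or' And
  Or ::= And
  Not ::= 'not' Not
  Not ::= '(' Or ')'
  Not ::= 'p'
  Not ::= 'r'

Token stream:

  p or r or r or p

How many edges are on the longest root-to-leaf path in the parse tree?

6

[Or [Or [Or [Or [And [Not p]]] or [And [Not r]]] or [And [Not r]]] or [And [Not p]]]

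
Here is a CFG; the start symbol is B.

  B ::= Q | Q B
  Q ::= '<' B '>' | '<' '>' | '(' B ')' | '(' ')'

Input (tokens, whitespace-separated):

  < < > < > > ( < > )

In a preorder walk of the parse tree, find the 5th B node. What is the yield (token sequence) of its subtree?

< >

[B [Q < [B [Q < >] [B [Q < >]]] >] [B [Q ( [B [Q < >]] )]]]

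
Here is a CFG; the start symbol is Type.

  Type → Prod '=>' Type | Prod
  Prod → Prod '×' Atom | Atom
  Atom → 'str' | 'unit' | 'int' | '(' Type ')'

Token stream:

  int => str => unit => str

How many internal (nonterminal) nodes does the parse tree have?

12

[Type [Prod [Atom int]] => [Type [Prod [Atom str]] => [Type [Prod [Atom unit]] => [Type [Prod [Atom str]]]]]]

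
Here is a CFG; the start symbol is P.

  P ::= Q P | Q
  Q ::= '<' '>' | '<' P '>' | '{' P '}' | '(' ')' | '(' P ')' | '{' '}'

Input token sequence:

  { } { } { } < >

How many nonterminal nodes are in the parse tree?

8

[P [Q { }] [P [Q { }] [P [Q { }] [P [Q < >]]]]]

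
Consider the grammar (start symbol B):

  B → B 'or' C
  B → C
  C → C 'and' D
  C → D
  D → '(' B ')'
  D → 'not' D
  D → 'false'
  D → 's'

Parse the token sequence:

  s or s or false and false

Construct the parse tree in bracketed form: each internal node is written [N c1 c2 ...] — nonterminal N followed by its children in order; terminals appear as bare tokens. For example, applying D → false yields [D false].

B
B or C
B or C or C
C or C or C
D or C or C
s or C or C
s or D or C
s or s or C
s or s or C and D
s or s or D and D
s or s or false and D
s or s or false and false

[B [B [B [C [D s]]] or [C [D s]]] or [C [C [D false]] and [D false]]]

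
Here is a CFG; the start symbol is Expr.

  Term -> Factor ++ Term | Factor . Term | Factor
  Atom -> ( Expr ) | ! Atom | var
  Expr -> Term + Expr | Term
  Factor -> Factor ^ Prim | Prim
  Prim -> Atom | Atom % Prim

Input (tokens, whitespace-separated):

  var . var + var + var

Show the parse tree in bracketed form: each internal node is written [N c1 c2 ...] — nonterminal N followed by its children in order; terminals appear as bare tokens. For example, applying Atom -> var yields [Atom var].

[Expr [Term [Factor [Prim [Atom var]]] . [Term [Factor [Prim [Atom var]]]]] + [Expr [Term [Factor [Prim [Atom var]]]] + [Expr [Term [Factor [Prim [Atom var]]]]]]]

Expr
Term + Expr
Factor . Term + Expr
Prim . Term + Expr
Atom . Term + Expr
var . Term + Expr
var . Factor + Expr
var . Prim + Expr
var . Atom + Expr
var . var + Expr
var . var + Term + Expr
var . var + Factor + Expr
var . var + Prim + Expr
var . var + Atom + Expr
var . var + var + Expr
var . var + var + Term
var . var + var + Factor
var . var + var + Prim
var . var + var + Atom
var . var + var + var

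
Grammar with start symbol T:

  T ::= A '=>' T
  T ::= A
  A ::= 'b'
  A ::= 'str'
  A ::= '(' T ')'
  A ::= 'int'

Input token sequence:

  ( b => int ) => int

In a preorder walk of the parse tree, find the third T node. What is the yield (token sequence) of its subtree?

int

[T [A ( [T [A b] => [T [A int]]] )] => [T [A int]]]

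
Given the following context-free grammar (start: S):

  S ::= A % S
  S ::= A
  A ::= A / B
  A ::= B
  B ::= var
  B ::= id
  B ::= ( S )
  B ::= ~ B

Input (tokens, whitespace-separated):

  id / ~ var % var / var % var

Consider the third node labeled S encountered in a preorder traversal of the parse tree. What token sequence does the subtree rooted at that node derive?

var

[S [A [A [B id]] / [B ~ [B var]]] % [S [A [A [B var]] / [B var]] % [S [A [B var]]]]]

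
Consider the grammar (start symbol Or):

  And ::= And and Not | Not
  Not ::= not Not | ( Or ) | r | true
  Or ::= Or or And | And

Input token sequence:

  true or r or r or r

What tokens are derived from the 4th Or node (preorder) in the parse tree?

true

[Or [Or [Or [Or [And [Not true]]] or [And [Not r]]] or [And [Not r]]] or [And [Not r]]]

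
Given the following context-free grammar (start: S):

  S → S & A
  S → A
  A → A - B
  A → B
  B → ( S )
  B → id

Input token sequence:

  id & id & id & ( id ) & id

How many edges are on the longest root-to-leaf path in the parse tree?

[S [S [S [S [S [A [B id]]] & [A [B id]]] & [A [B id]]] & [A [B ( [S [A [B id]]] )]]] & [A [B id]]]

7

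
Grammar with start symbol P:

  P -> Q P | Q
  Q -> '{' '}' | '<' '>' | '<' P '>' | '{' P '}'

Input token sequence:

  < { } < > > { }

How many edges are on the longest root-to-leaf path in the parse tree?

[P [Q < [P [Q { }] [P [Q < >]]] >] [P [Q { }]]]

5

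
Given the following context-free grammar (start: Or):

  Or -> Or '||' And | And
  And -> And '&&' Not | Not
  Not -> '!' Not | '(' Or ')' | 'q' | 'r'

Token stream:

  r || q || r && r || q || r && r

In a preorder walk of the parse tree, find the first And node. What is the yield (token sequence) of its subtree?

[Or [Or [Or [Or [Or [And [Not r]]] || [And [Not q]]] || [And [And [Not r]] && [Not r]]] || [And [Not q]]] || [And [And [Not r]] && [Not r]]]

r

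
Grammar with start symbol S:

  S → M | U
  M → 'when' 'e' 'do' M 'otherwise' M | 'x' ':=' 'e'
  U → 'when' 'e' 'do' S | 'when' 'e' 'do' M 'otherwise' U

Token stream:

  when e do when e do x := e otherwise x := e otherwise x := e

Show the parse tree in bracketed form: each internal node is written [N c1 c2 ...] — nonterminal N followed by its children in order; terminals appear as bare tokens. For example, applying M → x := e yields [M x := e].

S
M
when e do M otherwise M
when e do when e do M otherwise M otherwise M
when e do when e do x := e otherwise M otherwise M
when e do when e do x := e otherwise x := e otherwise M
when e do when e do x := e otherwise x := e otherwise x := e

[S [M when e do [M when e do [M x := e] otherwise [M x := e]] otherwise [M x := e]]]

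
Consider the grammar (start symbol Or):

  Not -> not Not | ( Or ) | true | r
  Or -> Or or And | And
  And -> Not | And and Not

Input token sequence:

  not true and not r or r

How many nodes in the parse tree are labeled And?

[Or [Or [And [And [Not not [Not true]]] and [Not not [Not r]]]] or [And [Not r]]]

3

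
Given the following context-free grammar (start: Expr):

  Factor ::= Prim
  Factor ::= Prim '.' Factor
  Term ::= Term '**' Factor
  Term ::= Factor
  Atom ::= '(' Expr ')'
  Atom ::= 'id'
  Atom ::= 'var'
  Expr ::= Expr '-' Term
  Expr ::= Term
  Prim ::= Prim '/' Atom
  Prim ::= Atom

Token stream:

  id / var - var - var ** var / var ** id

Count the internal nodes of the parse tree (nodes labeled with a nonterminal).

27

[Expr [Expr [Expr [Term [Factor [Prim [Prim [Atom id]] / [Atom var]]]]] - [Term [Factor [Prim [Atom var]]]]] - [Term [Term [Term [Factor [Prim [Atom var]]]] ** [Factor [Prim [Prim [Atom var]] / [Atom var]]]] ** [Factor [Prim [Atom id]]]]]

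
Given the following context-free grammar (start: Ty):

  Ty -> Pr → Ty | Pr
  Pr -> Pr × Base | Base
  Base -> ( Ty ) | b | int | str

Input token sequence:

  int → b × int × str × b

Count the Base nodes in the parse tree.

5

[Ty [Pr [Base int]] → [Ty [Pr [Pr [Pr [Pr [Base b]] × [Base int]] × [Base str]] × [Base b]]]]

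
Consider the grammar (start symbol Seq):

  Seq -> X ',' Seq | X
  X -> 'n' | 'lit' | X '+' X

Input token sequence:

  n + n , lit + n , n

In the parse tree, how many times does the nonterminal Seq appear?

[Seq [X [X n] + [X n]] , [Seq [X [X lit] + [X n]] , [Seq [X n]]]]

3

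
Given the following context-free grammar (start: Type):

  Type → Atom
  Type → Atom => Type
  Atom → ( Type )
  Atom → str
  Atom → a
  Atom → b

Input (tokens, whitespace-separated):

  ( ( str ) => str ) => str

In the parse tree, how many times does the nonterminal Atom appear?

[Type [Atom ( [Type [Atom ( [Type [Atom str]] )] => [Type [Atom str]]] )] => [Type [Atom str]]]

5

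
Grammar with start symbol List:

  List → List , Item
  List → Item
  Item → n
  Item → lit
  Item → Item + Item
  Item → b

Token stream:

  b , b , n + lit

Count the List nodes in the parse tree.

[List [List [List [Item b]] , [Item b]] , [Item [Item n] + [Item lit]]]

3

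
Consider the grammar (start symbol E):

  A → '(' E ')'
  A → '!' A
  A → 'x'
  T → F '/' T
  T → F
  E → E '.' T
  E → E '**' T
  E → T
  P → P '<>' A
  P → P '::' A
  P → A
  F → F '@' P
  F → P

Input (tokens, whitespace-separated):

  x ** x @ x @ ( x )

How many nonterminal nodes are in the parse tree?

[E [E [T [F [P [A x]]]]] ** [T [F [F [F [P [A x]]] @ [P [A x]]] @ [P [A ( [E [T [F [P [A x]]]]] )]]]]]

21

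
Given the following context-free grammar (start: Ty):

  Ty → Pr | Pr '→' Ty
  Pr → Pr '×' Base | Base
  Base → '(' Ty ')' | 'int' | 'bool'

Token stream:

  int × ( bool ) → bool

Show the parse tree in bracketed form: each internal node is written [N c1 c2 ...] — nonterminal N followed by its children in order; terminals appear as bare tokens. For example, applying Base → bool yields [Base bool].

[Ty [Pr [Pr [Base int]] × [Base ( [Ty [Pr [Base bool]]] )]] → [Ty [Pr [Base bool]]]]

Ty
Pr → Ty
Pr × Base → Ty
Base × Base → Ty
int × Base → Ty
int × ( Ty ) → Ty
int × ( Pr ) → Ty
int × ( Base ) → Ty
int × ( bool ) → Ty
int × ( bool ) → Pr
int × ( bool ) → Base
int × ( bool ) → bool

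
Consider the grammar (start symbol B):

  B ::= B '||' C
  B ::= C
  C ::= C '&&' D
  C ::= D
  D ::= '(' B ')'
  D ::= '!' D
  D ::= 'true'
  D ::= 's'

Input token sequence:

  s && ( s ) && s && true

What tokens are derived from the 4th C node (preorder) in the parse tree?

[B [C [C [C [C [D s]] && [D ( [B [C [D s]]] )]] && [D s]] && [D true]]]

s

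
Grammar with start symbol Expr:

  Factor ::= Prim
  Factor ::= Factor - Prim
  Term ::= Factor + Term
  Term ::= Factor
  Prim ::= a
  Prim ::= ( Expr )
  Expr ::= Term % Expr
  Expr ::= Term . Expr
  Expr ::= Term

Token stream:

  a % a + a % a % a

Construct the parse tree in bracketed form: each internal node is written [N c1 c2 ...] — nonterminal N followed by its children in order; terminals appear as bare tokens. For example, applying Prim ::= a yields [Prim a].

[Expr [Term [Factor [Prim a]]] % [Expr [Term [Factor [Prim a]] + [Term [Factor [Prim a]]]] % [Expr [Term [Factor [Prim a]]] % [Expr [Term [Factor [Prim a]]]]]]]

Expr
Term % Expr
Factor % Expr
Prim % Expr
a % Expr
a % Term % Expr
a % Factor + Term % Expr
a % Prim + Term % Expr
a % a + Term % Expr
a % a + Factor % Expr
a % a + Prim % Expr
a % a + a % Expr
a % a + a % Term % Expr
a % a + a % Factor % Expr
a % a + a % Prim % Expr
a % a + a % a % Expr
a % a + a % a % Term
a % a + a % a % Factor
a % a + a % a % Prim
a % a + a % a % a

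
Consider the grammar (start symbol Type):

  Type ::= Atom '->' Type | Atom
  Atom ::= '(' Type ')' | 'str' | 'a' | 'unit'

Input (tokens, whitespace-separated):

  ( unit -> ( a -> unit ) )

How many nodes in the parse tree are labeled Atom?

5

[Type [Atom ( [Type [Atom unit] -> [Type [Atom ( [Type [Atom a] -> [Type [Atom unit]]] )]]] )]]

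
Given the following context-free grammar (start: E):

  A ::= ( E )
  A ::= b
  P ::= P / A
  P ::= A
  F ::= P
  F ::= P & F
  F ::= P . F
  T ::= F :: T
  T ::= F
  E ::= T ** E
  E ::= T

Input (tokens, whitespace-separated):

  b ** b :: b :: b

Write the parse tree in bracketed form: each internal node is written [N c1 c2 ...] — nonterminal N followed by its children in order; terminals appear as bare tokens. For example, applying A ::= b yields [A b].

[E [T [F [P [A b]]]] ** [E [T [F [P [A b]]] :: [T [F [P [A b]]] :: [T [F [P [A b]]]]]]]]

E
T ** E
F ** E
P ** E
A ** E
b ** E
b ** T
b ** F :: T
b ** P :: T
b ** A :: T
b ** b :: T
b ** b :: F :: T
b ** b :: P :: T
b ** b :: A :: T
b ** b :: b :: T
b ** b :: b :: F
b ** b :: b :: P
b ** b :: b :: A
b ** b :: b :: b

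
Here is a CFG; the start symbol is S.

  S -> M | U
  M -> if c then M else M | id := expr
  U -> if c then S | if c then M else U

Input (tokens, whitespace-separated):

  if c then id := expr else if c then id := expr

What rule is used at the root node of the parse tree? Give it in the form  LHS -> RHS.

[S [U if c then [M id := expr] else [U if c then [S [M id := expr]]]]]

S -> U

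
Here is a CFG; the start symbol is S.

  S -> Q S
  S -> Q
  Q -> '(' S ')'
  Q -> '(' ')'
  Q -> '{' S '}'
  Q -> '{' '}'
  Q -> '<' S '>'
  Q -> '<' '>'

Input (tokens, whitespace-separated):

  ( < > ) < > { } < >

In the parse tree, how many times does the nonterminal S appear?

5

[S [Q ( [S [Q < >]] )] [S [Q < >] [S [Q { }] [S [Q < >]]]]]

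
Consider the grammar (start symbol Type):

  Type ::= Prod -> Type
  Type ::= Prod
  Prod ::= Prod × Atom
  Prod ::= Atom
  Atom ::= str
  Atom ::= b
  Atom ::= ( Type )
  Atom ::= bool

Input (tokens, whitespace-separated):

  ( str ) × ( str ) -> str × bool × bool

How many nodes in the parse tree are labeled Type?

[Type [Prod [Prod [Atom ( [Type [Prod [Atom str]]] )]] × [Atom ( [Type [Prod [Atom str]]] )]] -> [Type [Prod [Prod [Prod [Atom str]] × [Atom bool]] × [Atom bool]]]]

4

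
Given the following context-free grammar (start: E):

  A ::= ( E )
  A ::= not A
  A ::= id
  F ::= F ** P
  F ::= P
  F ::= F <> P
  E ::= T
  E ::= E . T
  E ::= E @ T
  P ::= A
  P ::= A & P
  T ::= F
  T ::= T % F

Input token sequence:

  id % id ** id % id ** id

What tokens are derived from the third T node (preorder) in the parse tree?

id

[E [T [T [T [F [P [A id]]]] % [F [F [P [A id]]] ** [P [A id]]]] % [F [F [P [A id]]] ** [P [A id]]]]]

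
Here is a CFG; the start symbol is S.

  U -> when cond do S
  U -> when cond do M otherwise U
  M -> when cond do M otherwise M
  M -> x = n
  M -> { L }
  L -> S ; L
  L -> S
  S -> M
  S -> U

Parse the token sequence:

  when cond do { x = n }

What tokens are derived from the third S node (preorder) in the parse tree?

x = n

[S [U when cond do [S [M { [L [S [M x = n]]] }]]]]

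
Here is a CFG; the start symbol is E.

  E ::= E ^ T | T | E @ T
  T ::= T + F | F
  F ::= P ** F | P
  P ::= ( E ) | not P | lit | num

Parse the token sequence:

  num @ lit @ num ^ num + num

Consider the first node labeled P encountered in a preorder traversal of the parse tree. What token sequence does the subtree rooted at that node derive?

[E [E [E [E [T [F [P num]]]] @ [T [F [P lit]]]] @ [T [F [P num]]]] ^ [T [T [F [P num]]] + [F [P num]]]]

num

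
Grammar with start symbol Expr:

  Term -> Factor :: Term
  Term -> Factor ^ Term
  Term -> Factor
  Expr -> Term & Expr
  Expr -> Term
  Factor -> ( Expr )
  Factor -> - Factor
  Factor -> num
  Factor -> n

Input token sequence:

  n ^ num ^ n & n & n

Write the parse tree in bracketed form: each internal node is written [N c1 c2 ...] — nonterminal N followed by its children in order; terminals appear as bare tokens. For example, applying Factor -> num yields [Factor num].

[Expr [Term [Factor n] ^ [Term [Factor num] ^ [Term [Factor n]]]] & [Expr [Term [Factor n]] & [Expr [Term [Factor n]]]]]

Expr
Term & Expr
Factor ^ Term & Expr
n ^ Term & Expr
n ^ Factor ^ Term & Expr
n ^ num ^ Term & Expr
n ^ num ^ Factor & Expr
n ^ num ^ n & Expr
n ^ num ^ n & Term & Expr
n ^ num ^ n & Factor & Expr
n ^ num ^ n & n & Expr
n ^ num ^ n & n & Term
n ^ num ^ n & n & Factor
n ^ num ^ n & n & n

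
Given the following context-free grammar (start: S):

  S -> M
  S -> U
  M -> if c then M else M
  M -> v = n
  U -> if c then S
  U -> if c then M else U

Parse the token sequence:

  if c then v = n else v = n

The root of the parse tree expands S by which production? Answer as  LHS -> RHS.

[S [M if c then [M v = n] else [M v = n]]]

S -> M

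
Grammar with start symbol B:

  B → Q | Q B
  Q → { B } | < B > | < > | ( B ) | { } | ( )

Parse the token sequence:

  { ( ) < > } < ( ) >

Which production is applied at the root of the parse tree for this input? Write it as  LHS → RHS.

[B [Q { [B [Q ( )] [B [Q < >]]] }] [B [Q < [B [Q ( )]] >]]]

B → Q B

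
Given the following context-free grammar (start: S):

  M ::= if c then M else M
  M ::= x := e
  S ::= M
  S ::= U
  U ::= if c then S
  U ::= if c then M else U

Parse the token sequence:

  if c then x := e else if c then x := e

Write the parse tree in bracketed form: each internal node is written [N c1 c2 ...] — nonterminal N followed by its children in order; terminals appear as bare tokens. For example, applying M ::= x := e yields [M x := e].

[S [U if c then [M x := e] else [U if c then [S [M x := e]]]]]

S
U
if c then M else U
if c then x := e else U
if c then x := e else if c then S
if c then x := e else if c then M
if c then x := e else if c then x := e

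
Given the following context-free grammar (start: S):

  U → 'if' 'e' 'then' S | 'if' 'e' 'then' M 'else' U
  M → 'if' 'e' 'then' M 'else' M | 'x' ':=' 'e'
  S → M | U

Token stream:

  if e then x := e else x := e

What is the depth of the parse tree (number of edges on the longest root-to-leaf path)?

[S [M if e then [M x := e] else [M x := e]]]

3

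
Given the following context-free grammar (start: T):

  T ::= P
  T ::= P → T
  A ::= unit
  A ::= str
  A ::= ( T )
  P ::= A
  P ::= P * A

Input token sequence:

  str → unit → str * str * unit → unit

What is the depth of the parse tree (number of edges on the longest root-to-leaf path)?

7

[T [P [A str]] → [T [P [A unit]] → [T [P [P [P [A str]] * [A str]] * [A unit]] → [T [P [A unit]]]]]]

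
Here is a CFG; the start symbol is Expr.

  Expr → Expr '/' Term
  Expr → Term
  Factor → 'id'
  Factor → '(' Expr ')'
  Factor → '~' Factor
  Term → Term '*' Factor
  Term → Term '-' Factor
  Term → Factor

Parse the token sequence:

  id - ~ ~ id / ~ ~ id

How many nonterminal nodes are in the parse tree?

[Expr [Expr [Term [Term [Factor id]] - [Factor ~ [Factor ~ [Factor id]]]]] / [Term [Factor ~ [Factor ~ [Factor id]]]]]

12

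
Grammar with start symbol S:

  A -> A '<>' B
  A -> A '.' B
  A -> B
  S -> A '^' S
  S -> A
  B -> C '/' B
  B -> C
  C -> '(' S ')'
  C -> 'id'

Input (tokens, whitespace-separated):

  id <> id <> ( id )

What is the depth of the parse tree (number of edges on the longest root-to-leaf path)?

[S [A [A [A [B [C id]]] <> [B [C id]]] <> [B [C ( [S [A [B [C id]]]] )]]]]

8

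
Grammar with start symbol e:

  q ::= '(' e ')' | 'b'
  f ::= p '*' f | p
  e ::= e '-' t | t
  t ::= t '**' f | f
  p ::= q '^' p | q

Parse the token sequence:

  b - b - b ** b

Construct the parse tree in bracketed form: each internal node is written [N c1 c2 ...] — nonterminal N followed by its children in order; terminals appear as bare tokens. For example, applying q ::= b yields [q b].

[e [e [e [t [f [p [q b]]]]] - [t [f [p [q b]]]]] - [t [t [f [p [q b]]]] ** [f [p [q b]]]]]

e
e - t
e - t - t
t - t - t
f - t - t
p - t - t
q - t - t
b - t - t
b - f - t
b - p - t
b - q - t
b - b - t
b - b - t ** f
b - b - f ** f
b - b - p ** f
b - b - q ** f
b - b - b ** f
b - b - b ** p
b - b - b ** q
b - b - b ** b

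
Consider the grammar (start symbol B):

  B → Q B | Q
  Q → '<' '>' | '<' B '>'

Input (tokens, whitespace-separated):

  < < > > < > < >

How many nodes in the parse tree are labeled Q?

[B [Q < [B [Q < >]] >] [B [Q < >] [B [Q < >]]]]

4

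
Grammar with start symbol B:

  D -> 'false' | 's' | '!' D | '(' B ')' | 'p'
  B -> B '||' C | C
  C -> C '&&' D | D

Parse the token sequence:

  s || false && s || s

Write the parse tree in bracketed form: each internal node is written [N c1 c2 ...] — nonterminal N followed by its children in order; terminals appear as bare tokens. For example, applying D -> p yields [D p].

[B [B [B [C [D s]]] || [C [C [D false]] && [D s]]] || [C [D s]]]

B
B || C
B || C || C
C || C || C
D || C || C
s || C || C
s || C && D || C
s || D && D || C
s || false && D || C
s || false && s || C
s || false && s || D
s || false && s || s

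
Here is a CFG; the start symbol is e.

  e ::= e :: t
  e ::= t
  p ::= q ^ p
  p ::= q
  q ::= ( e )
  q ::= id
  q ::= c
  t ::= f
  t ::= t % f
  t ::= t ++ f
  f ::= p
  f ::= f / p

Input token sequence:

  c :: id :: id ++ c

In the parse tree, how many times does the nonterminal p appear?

[e [e [e [t [f [p [q c]]]]] :: [t [f [p [q id]]]]] :: [t [t [f [p [q id]]]] ++ [f [p [q c]]]]]

4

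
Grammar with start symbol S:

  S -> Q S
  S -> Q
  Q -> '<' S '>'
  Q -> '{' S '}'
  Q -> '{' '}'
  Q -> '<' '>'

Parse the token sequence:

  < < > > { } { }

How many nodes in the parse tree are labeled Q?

[S [Q < [S [Q < >]] >] [S [Q { }] [S [Q { }]]]]

4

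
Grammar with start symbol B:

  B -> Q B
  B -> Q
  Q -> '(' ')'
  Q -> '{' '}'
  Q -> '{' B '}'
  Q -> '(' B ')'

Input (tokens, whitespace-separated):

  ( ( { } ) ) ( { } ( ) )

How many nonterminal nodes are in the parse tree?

[B [Q ( [B [Q ( [B [Q { }]] )]] )] [B [Q ( [B [Q { }] [B [Q ( )]]] )]]]

12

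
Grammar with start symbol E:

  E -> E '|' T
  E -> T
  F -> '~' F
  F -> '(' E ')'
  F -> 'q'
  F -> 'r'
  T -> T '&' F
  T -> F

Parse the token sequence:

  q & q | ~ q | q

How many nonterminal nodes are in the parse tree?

[E [E [E [T [T [F q]] & [F q]]] | [T [F ~ [F q]]]] | [T [F q]]]

12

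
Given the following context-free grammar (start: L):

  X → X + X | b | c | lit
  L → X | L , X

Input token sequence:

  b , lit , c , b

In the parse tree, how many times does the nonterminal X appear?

4

[L [L [L [L [X b]] , [X lit]] , [X c]] , [X b]]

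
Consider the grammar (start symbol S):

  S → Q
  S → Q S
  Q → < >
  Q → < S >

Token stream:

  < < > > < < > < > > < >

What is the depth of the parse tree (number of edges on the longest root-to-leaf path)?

[S [Q < [S [Q < >]] >] [S [Q < [S [Q < >] [S [Q < >]]] >] [S [Q < >]]]]

6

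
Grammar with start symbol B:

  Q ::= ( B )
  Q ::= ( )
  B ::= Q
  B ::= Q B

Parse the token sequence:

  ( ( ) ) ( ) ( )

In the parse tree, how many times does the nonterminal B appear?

[B [Q ( [B [Q ( )]] )] [B [Q ( )] [B [Q ( )]]]]

4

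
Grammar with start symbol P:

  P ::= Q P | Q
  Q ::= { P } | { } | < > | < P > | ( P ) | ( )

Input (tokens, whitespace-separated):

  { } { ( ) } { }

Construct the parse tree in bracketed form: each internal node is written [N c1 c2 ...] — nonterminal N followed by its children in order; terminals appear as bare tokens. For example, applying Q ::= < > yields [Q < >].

[P [Q { }] [P [Q { [P [Q ( )]] }] [P [Q { }]]]]

P
Q P
{ } P
{ } Q P
{ } { P } P
{ } { Q } P
{ } { ( ) } P
{ } { ( ) } Q
{ } { ( ) } { }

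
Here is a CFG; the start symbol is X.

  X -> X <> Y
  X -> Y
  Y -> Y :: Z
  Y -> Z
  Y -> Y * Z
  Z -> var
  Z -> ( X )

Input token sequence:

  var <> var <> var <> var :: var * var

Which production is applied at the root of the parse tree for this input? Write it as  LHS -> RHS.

X -> X <> Y

[X [X [X [X [Y [Z var]]] <> [Y [Z var]]] <> [Y [Z var]]] <> [Y [Y [Y [Z var]] :: [Z var]] * [Z var]]]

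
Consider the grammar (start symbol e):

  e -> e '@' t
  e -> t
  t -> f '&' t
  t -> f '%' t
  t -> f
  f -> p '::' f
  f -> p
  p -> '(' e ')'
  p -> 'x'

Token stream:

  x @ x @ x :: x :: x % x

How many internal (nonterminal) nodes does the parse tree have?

[e [e [e [t [f [p x]]]] @ [t [f [p x]]]] @ [t [f [p x] :: [f [p x] :: [f [p x]]]] % [t [f [p x]]]]]

19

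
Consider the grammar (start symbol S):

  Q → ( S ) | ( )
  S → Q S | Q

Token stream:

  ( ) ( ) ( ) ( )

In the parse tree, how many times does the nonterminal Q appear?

[S [Q ( )] [S [Q ( )] [S [Q ( )] [S [Q ( )]]]]]

4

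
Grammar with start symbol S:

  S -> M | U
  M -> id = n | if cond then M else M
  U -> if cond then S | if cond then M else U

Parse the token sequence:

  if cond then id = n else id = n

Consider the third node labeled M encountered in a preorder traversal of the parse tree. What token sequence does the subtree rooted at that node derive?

[S [M if cond then [M id = n] else [M id = n]]]

id = n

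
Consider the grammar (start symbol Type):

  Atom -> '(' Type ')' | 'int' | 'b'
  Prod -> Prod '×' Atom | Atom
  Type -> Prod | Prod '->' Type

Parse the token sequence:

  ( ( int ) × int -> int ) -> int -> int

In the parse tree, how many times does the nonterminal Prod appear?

7

[Type [Prod [Atom ( [Type [Prod [Prod [Atom ( [Type [Prod [Atom int]]] )]] × [Atom int]] -> [Type [Prod [Atom int]]]] )]] -> [Type [Prod [Atom int]] -> [Type [Prod [Atom int]]]]]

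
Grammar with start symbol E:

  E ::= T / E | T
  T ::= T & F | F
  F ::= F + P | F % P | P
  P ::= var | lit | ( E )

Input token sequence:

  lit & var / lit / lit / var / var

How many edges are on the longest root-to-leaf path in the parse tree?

[E [T [T [F [P lit]]] & [F [P var]]] / [E [T [F [P lit]]] / [E [T [F [P lit]]] / [E [T [F [P var]]] / [E [T [F [P var]]]]]]]]

8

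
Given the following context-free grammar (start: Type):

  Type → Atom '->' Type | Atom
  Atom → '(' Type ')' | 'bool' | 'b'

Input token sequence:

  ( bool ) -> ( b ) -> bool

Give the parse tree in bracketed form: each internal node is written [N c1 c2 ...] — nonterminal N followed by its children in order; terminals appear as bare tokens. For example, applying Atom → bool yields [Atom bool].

Type
Atom -> Type
( Type ) -> Type
( Atom ) -> Type
( bool ) -> Type
( bool ) -> Atom -> Type
( bool ) -> ( Type ) -> Type
( bool ) -> ( Atom ) -> Type
( bool ) -> ( b ) -> Type
( bool ) -> ( b ) -> Atom
( bool ) -> ( b ) -> bool

[Type [Atom ( [Type [Atom bool]] )] -> [Type [Atom ( [Type [Atom b]] )] -> [Type [Atom bool]]]]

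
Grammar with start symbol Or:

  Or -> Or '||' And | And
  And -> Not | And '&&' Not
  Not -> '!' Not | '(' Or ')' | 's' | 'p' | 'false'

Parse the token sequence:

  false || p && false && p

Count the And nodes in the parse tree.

4

[Or [Or [And [Not false]]] || [And [And [And [Not p]] && [Not false]] && [Not p]]]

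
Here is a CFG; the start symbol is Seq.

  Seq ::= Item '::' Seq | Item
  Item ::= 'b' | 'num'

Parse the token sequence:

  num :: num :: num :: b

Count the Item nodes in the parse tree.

4

[Seq [Item num] :: [Seq [Item num] :: [Seq [Item num] :: [Seq [Item b]]]]]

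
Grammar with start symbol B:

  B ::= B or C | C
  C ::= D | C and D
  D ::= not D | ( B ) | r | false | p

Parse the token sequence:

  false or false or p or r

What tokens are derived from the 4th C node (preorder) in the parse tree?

r

[B [B [B [B [C [D false]]] or [C [D false]]] or [C [D p]]] or [C [D r]]]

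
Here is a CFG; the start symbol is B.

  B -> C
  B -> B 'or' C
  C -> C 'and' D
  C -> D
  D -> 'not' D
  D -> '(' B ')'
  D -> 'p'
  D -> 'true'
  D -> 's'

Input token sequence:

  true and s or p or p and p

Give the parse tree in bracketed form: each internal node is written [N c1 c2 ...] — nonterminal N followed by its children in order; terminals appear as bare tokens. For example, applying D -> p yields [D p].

[B [B [B [C [C [D true]] and [D s]]] or [C [D p]]] or [C [C [D p]] and [D p]]]

B
B or C
B or C or C
C or C or C
C and D or C or C
D and D or C or C
true and D or C or C
true and s or C or C
true and s or D or C
true and s or p or C
true and s or p or C and D
true and s or p or D and D
true and s or p or p and D
true and s or p or p and p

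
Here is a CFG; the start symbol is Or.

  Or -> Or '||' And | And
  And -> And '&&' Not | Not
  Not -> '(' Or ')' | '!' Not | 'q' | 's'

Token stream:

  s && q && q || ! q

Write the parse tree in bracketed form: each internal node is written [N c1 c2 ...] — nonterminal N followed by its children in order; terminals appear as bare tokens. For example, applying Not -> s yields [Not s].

[Or [Or [And [And [And [Not s]] && [Not q]] && [Not q]]] || [And [Not ! [Not q]]]]

Or
Or || And
And || And
And && Not || And
And && Not && Not || And
Not && Not && Not || And
s && Not && Not || And
s && q && Not || And
s && q && q || And
s && q && q || Not
s && q && q || ! Not
s && q && q || ! q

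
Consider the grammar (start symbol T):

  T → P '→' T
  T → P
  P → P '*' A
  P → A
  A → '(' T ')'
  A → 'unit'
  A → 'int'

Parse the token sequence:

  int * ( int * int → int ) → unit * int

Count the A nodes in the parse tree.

7

[T [P [P [A int]] * [A ( [T [P [P [A int]] * [A int]] → [T [P [A int]]]] )]] → [T [P [P [A unit]] * [A int]]]]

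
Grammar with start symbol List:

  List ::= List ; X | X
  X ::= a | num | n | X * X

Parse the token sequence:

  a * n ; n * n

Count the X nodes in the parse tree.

6

[List [List [X [X a] * [X n]]] ; [X [X n] * [X n]]]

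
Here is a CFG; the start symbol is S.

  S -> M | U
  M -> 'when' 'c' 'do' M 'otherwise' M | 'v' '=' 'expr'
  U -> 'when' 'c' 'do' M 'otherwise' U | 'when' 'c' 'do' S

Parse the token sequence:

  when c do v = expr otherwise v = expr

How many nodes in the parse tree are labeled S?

[S [M when c do [M v = expr] otherwise [M v = expr]]]

1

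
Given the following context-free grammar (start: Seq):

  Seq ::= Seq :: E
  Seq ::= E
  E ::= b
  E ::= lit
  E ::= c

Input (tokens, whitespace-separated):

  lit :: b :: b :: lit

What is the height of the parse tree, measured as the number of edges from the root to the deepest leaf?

5

[Seq [Seq [Seq [Seq [E lit]] :: [E b]] :: [E b]] :: [E lit]]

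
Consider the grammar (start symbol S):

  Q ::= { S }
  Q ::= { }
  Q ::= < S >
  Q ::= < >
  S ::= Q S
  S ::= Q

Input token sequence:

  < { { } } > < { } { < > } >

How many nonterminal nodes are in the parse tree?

[S [Q < [S [Q { [S [Q { }]] }]] >] [S [Q < [S [Q { }] [S [Q { [S [Q < >]] }]]] >]]]

14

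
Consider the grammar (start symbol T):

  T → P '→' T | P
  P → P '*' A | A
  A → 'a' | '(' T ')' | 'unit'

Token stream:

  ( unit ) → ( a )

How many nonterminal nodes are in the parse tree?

[T [P [A ( [T [P [A unit]]] )]] → [T [P [A ( [T [P [A a]]] )]]]]

12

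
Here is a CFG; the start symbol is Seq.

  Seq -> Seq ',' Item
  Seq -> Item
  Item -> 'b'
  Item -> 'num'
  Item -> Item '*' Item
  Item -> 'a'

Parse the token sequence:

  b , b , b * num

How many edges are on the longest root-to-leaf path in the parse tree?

4

[Seq [Seq [Seq [Item b]] , [Item b]] , [Item [Item b] * [Item num]]]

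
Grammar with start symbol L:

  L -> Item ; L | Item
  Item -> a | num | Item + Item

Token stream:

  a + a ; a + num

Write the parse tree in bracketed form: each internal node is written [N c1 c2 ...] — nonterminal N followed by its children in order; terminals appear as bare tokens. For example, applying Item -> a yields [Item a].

L
Item ; L
Item + Item ; L
a + Item ; L
a + a ; L
a + a ; Item
a + a ; Item + Item
a + a ; a + Item
a + a ; a + num

[L [Item [Item a] + [Item a]] ; [L [Item [Item a] + [Item num]]]]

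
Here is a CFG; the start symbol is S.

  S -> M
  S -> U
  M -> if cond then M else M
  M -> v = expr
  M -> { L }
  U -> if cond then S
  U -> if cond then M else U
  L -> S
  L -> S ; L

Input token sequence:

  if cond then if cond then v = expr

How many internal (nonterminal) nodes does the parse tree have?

[S [U if cond then [S [U if cond then [S [M v = expr]]]]]]

6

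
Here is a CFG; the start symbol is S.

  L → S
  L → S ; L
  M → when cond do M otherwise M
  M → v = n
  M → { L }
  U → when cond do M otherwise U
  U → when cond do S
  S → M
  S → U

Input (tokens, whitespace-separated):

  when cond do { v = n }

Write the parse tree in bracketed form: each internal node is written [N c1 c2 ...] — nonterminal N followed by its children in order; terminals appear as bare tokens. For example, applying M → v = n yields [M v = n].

S
U
when cond do S
when cond do M
when cond do { L }
when cond do { S }
when cond do { M }
when cond do { v = n }

[S [U when cond do [S [M { [L [S [M v = n]]] }]]]]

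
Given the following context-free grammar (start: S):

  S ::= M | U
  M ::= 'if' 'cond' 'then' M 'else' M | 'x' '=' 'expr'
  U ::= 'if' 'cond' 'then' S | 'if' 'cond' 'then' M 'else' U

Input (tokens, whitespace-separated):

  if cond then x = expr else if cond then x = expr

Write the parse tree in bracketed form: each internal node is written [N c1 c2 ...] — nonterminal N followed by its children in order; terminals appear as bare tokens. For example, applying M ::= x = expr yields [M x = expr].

[S [U if cond then [M x = expr] else [U if cond then [S [M x = expr]]]]]

S
U
if cond then M else U
if cond then x = expr else U
if cond then x = expr else if cond then S
if cond then x = expr else if cond then M
if cond then x = expr else if cond then x = expr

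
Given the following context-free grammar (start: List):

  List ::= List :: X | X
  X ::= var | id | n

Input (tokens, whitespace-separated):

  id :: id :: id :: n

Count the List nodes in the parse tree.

[List [List [List [List [X id]] :: [X id]] :: [X id]] :: [X n]]

4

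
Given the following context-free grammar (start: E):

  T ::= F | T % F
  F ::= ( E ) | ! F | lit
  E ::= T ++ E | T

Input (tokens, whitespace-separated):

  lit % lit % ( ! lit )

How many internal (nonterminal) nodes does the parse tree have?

[E [T [T [T [F lit]] % [F lit]] % [F ( [E [T [F ! [F lit]]]] )]]]

11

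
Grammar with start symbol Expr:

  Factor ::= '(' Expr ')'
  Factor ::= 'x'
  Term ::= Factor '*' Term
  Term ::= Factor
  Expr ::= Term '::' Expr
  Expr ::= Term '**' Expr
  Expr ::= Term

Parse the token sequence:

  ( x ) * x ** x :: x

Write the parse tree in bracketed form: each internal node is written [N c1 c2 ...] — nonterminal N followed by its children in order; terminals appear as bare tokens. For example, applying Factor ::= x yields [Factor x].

Expr
Term ** Expr
Factor * Term ** Expr
( Expr ) * Term ** Expr
( Term ) * Term ** Expr
( Factor ) * Term ** Expr
( x ) * Term ** Expr
( x ) * Factor ** Expr
( x ) * x ** Expr
( x ) * x ** Term :: Expr
( x ) * x ** Factor :: Expr
( x ) * x ** x :: Expr
( x ) * x ** x :: Term
( x ) * x ** x :: Factor
( x ) * x ** x :: x

[Expr [Term [Factor ( [Expr [Term [Factor x]]] )] * [Term [Factor x]]] ** [Expr [Term [Factor x]] :: [Expr [Term [Factor x]]]]]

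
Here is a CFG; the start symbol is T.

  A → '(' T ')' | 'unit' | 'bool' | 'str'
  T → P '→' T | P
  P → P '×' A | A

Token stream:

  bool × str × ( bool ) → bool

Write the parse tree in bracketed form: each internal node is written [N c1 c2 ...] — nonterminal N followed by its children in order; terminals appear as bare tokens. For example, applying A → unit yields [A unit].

T
P → T
P × A → T
P × A × A → T
A × A × A → T
bool × A × A → T
bool × str × A → T
bool × str × ( T ) → T
bool × str × ( P ) → T
bool × str × ( A ) → T
bool × str × ( bool ) → T
bool × str × ( bool ) → P
bool × str × ( bool ) → A
bool × str × ( bool ) → bool

[T [P [P [P [A bool]] × [A str]] × [A ( [T [P [A bool]]] )]] → [T [P [A bool]]]]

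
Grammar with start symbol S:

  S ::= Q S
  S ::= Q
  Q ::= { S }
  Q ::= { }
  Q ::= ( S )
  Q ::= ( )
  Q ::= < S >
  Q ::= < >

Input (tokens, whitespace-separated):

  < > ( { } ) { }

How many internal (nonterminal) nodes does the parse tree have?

8

[S [Q < >] [S [Q ( [S [Q { }]] )] [S [Q { }]]]]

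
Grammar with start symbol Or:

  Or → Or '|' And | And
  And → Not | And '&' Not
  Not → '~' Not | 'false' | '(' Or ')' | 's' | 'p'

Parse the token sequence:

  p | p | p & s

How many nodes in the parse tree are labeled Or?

3

[Or [Or [Or [And [Not p]]] | [And [Not p]]] | [And [And [Not p]] & [Not s]]]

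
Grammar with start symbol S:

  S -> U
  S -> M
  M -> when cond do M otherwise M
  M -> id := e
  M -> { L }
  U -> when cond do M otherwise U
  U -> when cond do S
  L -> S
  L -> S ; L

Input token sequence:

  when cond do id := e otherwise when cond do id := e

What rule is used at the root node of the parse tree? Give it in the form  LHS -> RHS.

[S [U when cond do [M id := e] otherwise [U when cond do [S [M id := e]]]]]

S -> U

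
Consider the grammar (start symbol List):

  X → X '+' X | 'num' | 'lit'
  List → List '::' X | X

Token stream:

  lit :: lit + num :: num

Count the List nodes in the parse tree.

3

[List [List [List [X lit]] :: [X [X lit] + [X num]]] :: [X num]]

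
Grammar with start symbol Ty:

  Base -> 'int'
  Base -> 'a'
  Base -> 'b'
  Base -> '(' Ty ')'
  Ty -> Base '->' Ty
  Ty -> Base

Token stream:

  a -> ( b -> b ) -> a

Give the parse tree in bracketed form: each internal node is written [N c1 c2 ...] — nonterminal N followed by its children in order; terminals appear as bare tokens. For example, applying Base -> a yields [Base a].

Ty
Base -> Ty
a -> Ty
a -> Base -> Ty
a -> ( Ty ) -> Ty
a -> ( Base -> Ty ) -> Ty
a -> ( b -> Ty ) -> Ty
a -> ( b -> Base ) -> Ty
a -> ( b -> b ) -> Ty
a -> ( b -> b ) -> Base
a -> ( b -> b ) -> a

[Ty [Base a] -> [Ty [Base ( [Ty [Base b] -> [Ty [Base b]]] )] -> [Ty [Base a]]]]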